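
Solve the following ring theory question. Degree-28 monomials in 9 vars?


C(d+n-1,n-1)=C(36,8)=30260340


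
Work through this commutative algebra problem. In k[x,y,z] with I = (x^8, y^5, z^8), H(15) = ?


Need i<8, j<5, k<8 with i+j+k=15.
For each i, j ranges over max(0,15-i-7)..min(4,15-i):
  i=0: j in [8,4] -> 0
  i=1: j in [7,4] -> 0
  i=2: j in [6,4] -> 0
  i=3: j in [5,4] -> 0
  i=4: j in [4,4] -> 1
  i=5: j in [3,4] -> 2
  i=6: j in [2,4] -> 3
  i=7: j in [1,4] -> 4
H(15) = 0+0+0+0+1+2+3+4 = 10


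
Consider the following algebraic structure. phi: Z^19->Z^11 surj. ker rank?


rank(ker) = 19-11 = 8


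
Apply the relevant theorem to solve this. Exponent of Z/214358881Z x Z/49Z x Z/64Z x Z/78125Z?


Exponent = lcm of the cyclic orders; pairwise coprime => product.
11^8*7^2*2^6*5^7=214358881*49*64*78125=52517925845000000


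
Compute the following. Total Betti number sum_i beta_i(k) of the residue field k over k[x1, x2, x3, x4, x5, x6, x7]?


Koszul resolution: beta_i(k)=C(n,i), n=7
sum_i C(7,i) = 2^7 = 128


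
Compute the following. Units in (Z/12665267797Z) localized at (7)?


Local ring = Z/5764801Z.
phi(5764801) = 7^7*(7-1) = 4941258


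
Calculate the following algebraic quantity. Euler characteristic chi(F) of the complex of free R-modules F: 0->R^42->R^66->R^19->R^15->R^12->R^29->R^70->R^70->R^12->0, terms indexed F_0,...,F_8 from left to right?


chi = sum (-1)^i * rank:
(-1)^0*42=42
(-1)^1*66=-66
(-1)^2*19=19
(-1)^3*15=-15
(-1)^4*12=12
(-1)^5*29=-29
(-1)^6*70=70
(-1)^7*70=-70
(-1)^8*12=12
chi=-25


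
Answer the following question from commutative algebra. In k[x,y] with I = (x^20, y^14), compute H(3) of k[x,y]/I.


k[x,y], I = (x^20, y^14), d = 3
Need i < 20 and d-i < 14.
Range: 0 <= i <= 3.
H(3) = 4


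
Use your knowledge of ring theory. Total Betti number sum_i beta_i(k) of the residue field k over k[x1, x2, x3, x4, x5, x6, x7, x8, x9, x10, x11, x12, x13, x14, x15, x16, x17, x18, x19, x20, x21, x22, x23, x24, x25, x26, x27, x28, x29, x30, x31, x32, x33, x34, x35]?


Koszul resolution: beta_i(k)=C(n,i), n=35
sum_i C(35,i) = 2^35 = 34359738368


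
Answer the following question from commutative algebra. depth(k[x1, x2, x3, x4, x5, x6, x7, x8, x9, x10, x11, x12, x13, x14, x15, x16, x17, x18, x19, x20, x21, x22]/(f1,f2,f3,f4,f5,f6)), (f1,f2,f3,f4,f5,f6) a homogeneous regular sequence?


depth(R)=22
depth(R/I)=22-6=16


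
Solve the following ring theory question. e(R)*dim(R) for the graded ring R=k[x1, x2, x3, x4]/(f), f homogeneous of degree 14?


e(R)=deg(f)=14, dim(R)=4-1=3
e*dim=14*3=42


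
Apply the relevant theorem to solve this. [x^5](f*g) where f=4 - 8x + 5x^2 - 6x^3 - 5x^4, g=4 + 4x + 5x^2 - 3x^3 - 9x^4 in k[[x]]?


[x^5] = sum a_i*b_j, i+j=5
  -8*-9=72
  5*-3=-15
  -6*5=-30
  -5*4=-20
Sum=7


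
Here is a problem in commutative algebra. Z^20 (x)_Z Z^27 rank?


rank(M(x)N) = rank(M)*rank(N)
20*27 = 540


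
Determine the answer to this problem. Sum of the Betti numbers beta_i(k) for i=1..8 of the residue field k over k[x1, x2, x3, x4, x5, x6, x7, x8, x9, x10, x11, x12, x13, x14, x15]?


Koszul resolution: beta_i(k)=C(n,i), n=15
C(15,1)=15, C(15,2)=105, C(15,3)=455, C(15,4)=1365, C(15,5)=3003, C(15,6)=5005, C(15,7)=6435, C(15,8)=6435
Sum=22818


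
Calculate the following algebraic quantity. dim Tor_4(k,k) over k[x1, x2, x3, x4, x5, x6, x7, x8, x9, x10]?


Koszul: C(n,i)=C(10,4)=210


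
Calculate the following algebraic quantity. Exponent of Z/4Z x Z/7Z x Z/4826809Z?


Exponent = lcm of the cyclic orders; pairwise coprime => product.
2^2*7^1*13^6=4*7*4826809=135150652


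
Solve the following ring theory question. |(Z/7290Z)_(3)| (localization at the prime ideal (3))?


3-primary part: 7290=3^6*10
Size=3^6=729


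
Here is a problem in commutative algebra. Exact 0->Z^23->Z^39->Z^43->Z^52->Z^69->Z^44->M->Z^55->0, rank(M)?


Alt sum=0:
(-1)^0*23 + (-1)^1*39 + (-1)^2*43 + (-1)^3*52 + (-1)^4*69 + (-1)^5*44 + (-1)^6*? + (-1)^7*55=0
rank(M)=55


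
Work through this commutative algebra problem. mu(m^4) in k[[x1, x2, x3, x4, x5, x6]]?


C(n+d-1,d)=C(9,4)=126


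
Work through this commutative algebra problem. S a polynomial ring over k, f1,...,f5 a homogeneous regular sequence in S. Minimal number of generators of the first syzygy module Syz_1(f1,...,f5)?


Regular sequence => Koszul complex is the minimal free resolution.
Syz_1 minimally generated by Koszul relations f_i*e_j - f_j*e_i (i<j): mu(Syz_1) = beta_2 = C(m,2) = m(m-1)/2
m=5
5*4/2 = 10


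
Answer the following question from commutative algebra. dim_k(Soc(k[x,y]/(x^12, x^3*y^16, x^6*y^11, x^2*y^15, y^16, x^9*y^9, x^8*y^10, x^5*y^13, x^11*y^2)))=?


Socle = ann(m) = span of standard monomials u with x*u, y*u in I (staircase corners).
Redundant generators: x^3*y^16
Minimal generators: x^12, x^11*y^2, x^9*y^9, x^8*y^10, x^6*y^11, x^5*y^13, x^2*y^15, y^16
Corners: xy^15, x^4y^14, x^5y^12, x^7y^10, x^8y^9, x^10y^8, x^11y
Socle dim=7


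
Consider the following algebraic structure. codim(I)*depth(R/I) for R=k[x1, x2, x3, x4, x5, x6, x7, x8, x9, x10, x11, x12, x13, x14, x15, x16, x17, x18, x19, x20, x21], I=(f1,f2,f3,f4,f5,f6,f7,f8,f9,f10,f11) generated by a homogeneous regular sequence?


codim=11, depth=dim(R/I)=21-11=10
Product=11*10=110


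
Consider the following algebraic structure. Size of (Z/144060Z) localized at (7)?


7-primary part: 144060=7^4*60
Size=7^4=2401


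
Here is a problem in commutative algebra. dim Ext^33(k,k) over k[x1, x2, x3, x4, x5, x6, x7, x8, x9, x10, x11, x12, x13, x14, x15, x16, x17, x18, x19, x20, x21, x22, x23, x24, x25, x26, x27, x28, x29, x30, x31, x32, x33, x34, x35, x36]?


C(n,i)=C(36,33)=7140


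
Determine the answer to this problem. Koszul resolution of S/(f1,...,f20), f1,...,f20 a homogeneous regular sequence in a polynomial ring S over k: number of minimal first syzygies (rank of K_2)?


Regular sequence => Koszul complex is the minimal free resolution.
Syz_1 minimally generated by Koszul relations f_i*e_j - f_j*e_i (i<j): mu(Syz_1) = beta_2 = C(m,2) = m(m-1)/2
m=20
20*19/2 = 190


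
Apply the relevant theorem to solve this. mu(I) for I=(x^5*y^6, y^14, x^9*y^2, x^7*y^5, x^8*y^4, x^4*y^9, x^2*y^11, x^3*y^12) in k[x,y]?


Remove redundant (divisible by others).
x^3*y^12 redundant.
Min: x^9*y^2, x^8*y^4, x^7*y^5, x^5*y^6, x^4*y^9, x^2*y^11, y^14
Count=7


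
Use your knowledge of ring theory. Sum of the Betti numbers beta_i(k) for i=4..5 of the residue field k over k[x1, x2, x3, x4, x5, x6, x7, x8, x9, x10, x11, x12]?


Koszul resolution: beta_i(k)=C(n,i), n=12
C(12,4)=495, C(12,5)=792
Sum=1287


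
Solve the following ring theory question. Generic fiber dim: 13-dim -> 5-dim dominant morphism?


dim(fiber)=dim(X)-dim(Y)=13-5=8


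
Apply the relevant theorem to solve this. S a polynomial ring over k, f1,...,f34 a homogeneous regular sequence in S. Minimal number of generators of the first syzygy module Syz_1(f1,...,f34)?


Regular sequence => Koszul complex is the minimal free resolution.
Syz_1 minimally generated by Koszul relations f_i*e_j - f_j*e_i (i<j): mu(Syz_1) = beta_2 = C(m,2) = m(m-1)/2
m=34
34*33/2 = 561


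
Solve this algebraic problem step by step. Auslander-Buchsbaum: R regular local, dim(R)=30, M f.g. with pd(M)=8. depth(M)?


pd+depth=depth(R)=30
depth=30-8=22


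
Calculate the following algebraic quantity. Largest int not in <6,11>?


gcd(6,11)=1 => F=ab-a-b=6*11-6-11=66-17=49


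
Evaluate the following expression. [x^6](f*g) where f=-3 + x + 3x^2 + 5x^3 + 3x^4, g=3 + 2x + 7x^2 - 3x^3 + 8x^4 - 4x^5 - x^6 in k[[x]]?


[x^6] = sum a_i*b_j, i+j=6
  -3*-1=3
  1*-4=-4
  3*8=24
  5*-3=-15
  3*7=21
Sum=29


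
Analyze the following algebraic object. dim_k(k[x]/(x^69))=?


Basis: 1,x,...,x^68
dim=69


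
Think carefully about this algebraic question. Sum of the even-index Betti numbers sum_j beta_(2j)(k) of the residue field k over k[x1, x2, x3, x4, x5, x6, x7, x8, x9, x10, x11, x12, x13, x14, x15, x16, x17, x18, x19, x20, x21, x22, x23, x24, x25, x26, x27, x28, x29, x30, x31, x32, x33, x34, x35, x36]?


Koszul resolution: beta_i(k)=C(n,i), n=36
sum_even C(36,i) = 2^(n-1) = 2^35 = 34359738368


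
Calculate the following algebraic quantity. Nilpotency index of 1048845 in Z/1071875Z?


1048845^k mod 1071875:
k=1: 1048845
k=2: 874650
k=3: 557375
k=4: 428750
k=5: 0
First zero at k = 5


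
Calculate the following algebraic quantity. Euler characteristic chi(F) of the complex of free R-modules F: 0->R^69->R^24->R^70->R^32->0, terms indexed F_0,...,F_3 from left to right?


chi = sum (-1)^i * rank:
(-1)^0*69=69
(-1)^1*24=-24
(-1)^2*70=70
(-1)^3*32=-32
chi=83


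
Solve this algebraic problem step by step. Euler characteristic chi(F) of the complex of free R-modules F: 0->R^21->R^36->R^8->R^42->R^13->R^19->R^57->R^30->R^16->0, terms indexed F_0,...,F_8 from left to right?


chi = sum (-1)^i * rank:
(-1)^0*21=21
(-1)^1*36=-36
(-1)^2*8=8
(-1)^3*42=-42
(-1)^4*13=13
(-1)^5*19=-19
(-1)^6*57=57
(-1)^7*30=-30
(-1)^8*16=16
chi=-12


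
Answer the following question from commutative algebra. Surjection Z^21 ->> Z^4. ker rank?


rank(ker) = 21-4 = 17


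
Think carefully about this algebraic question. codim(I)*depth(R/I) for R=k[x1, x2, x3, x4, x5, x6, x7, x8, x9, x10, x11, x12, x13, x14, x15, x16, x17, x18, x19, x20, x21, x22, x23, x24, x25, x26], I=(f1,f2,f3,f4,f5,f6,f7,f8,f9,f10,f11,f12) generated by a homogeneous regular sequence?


codim=12, depth=dim(R/I)=26-12=14
Product=12*14=168


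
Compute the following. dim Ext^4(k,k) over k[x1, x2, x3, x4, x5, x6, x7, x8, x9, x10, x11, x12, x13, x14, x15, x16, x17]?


C(n,i)=C(17,4)=2380


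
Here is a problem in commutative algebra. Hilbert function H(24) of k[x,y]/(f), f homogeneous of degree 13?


H(t)=d for t>=d-1.
d=13, t=24
H(24)=13


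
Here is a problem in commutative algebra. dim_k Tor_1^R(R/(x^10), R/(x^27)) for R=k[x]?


Tor_1(R/I,R/J)=(I cap J)/IJ=(x^27)/(x^37)
dim=37-27=min(10,27)=10


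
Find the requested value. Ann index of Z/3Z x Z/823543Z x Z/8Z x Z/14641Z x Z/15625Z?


Exponent = lcm of the cyclic orders; pairwise coprime => product.
3^1*7^7*2^3*11^4*5^6=3*823543*8*14641*15625=4521559898625000


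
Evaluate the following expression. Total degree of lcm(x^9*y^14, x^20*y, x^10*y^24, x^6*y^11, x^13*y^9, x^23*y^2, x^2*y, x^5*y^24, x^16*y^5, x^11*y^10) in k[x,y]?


lcm = componentwise max:
x: max(9,20,10,6,13,23,2,5,16,11)=23
y: max(14,1,24,11,9,2,1,24,5,10)=24
Total=23+24=47


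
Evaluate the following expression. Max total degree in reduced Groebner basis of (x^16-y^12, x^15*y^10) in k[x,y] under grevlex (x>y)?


LT(f1)=x^16, LT(f2)=x^15y^10, lcm=x^16y^10
S(f1,f2) = y^10*f1 - x^1*f2 = -y^22
Reduced GB = {f1, f2, y^22}; degrees 16, 25, 22
Max = 25


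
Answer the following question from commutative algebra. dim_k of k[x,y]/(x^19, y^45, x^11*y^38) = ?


k[x,y]/I, I = (x^19, y^45, x^11*y^38)
Rect: 19x45=855. Corner: (19-11)x(45-38)=56.
dim = 855-56 = 799


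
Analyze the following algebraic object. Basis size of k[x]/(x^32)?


Basis: 1,x,...,x^31
dim=32


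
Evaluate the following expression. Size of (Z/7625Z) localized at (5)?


5-primary part: 7625=5^3*61
Size=5^3=125


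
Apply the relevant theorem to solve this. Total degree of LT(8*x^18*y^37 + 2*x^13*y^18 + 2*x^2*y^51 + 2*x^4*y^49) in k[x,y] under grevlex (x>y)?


LT: 8*x^18*y^37
deg_x=18, deg_y=37
Total=18+37=55


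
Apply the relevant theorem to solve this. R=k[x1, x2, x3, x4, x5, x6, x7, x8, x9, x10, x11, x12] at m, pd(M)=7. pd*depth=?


pd+depth=12
depth=12-7=5
pd*depth=7*5=35


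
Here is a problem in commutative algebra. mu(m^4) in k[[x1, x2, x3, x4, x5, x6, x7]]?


C(n+d-1,d)=C(10,4)=210


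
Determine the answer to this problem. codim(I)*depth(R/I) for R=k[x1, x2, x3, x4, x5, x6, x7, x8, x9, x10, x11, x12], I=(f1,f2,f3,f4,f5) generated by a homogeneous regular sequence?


codim=5, depth=dim(R/I)=12-5=7
Product=5*7=35


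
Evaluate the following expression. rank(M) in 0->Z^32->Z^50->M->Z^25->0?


Alt sum=0:
(-1)^0*32 + (-1)^1*50 + (-1)^2*? + (-1)^3*25=0
rank(M)=43


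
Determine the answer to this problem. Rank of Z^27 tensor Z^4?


rank(M(x)N) = rank(M)*rank(N)
27*4 = 108


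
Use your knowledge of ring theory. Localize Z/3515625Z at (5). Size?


5-primary part: 3515625=5^8*9
Size=5^8=390625


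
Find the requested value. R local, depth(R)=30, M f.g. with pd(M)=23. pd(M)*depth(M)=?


pd+depth=30
depth=30-23=7
pd*depth=23*7=161


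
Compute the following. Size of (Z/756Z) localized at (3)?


3-primary part: 756=3^3*28
Size=3^3=27


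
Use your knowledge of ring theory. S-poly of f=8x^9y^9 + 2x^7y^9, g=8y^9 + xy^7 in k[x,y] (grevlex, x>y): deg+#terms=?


LT(f)=8x^9y^9, LT(g)=8y^9
lcm(LM)=x^9y^9
S(f,g) (scaled by 64 to clear denominators) = 8*f - 8x^9*g = -8x^10y^7 + 16x^7y^9
2 terms, deg 17.
17+2=19


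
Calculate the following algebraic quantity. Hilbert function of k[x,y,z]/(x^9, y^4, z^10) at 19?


Need i<9, j<4, k<10 with i+j+k=19.
For each i, j ranges over max(0,19-i-9)..min(3,19-i):
  i=0: j in [10,3] -> 0
  i=1: j in [9,3] -> 0
  i=2: j in [8,3] -> 0
  i=3: j in [7,3] -> 0
  i=4: j in [6,3] -> 0
  i=5: j in [5,3] -> 0
  i=6: j in [4,3] -> 0
  i=7: j in [3,3] -> 1
  i=8: j in [2,3] -> 2
H(19) = 0+0+0+0+0+0+0+1+2 = 3


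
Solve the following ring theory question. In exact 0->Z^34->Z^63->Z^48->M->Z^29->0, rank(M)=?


Alt sum=0:
(-1)^0*34 + (-1)^1*63 + (-1)^2*48 + (-1)^3*? + (-1)^4*29=0
rank(M)=48


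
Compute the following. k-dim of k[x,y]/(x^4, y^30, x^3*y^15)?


k[x,y]/I, I = (x^4, y^30, x^3*y^15)
Rect: 4x30=120. Corner: (4-3)x(30-15)=15.
dim = 120-15 = 105


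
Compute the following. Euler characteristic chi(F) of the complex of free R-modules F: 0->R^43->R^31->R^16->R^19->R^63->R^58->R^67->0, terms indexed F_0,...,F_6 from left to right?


chi = sum (-1)^i * rank:
(-1)^0*43=43
(-1)^1*31=-31
(-1)^2*16=16
(-1)^3*19=-19
(-1)^4*63=63
(-1)^5*58=-58
(-1)^6*67=67
chi=81


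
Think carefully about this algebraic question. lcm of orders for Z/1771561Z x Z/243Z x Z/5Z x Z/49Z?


Exponent = lcm of the cyclic orders; pairwise coprime => product.
11^6*3^5*5^1*7^2=1771561*243*5*49=105469884135


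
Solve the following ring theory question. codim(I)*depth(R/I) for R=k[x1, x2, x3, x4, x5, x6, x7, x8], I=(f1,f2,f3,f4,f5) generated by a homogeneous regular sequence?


codim=5, depth=dim(R/I)=8-5=3
Product=5*3=15


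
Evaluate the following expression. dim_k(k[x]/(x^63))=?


Basis: 1,x,...,x^62
dim=63


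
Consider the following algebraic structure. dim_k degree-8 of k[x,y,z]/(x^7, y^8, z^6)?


Need i<7, j<8, k<6 with i+j+k=8.
For each i, j ranges over max(0,8-i-5)..min(7,8-i):
  i=0: j in [3,7] -> 5
  i=1: j in [2,7] -> 6
  i=2: j in [1,6] -> 6
  i=3: j in [0,5] -> 6
  i=4: j in [0,4] -> 5
  i=5: j in [0,3] -> 4
  i=6: j in [0,2] -> 3
H(8) = 5+6+6+6+5+4+3 = 35


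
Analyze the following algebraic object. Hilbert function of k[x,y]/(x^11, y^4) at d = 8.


k[x,y], I = (x^11, y^4), d = 8
Need i < 11 and d-i < 4.
Range: 5 <= i <= 8.
H(8) = 4


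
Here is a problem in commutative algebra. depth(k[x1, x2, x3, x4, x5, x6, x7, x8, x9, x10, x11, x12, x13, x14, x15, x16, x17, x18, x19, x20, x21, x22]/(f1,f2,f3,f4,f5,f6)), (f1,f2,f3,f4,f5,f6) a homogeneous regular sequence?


depth(R)=22
depth(R/I)=22-6=16


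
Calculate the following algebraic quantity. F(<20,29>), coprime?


gcd(20,29)=1 => F=ab-a-b=20*29-20-29=580-49=531


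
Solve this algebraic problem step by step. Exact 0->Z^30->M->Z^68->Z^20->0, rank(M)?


Alt sum=0:
(-1)^0*30 + (-1)^1*? + (-1)^2*68 + (-1)^3*20=0
rank(M)=78


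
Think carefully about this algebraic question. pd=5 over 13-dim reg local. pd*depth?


pd+depth=13
depth=13-5=8
pd*depth=5*8=40


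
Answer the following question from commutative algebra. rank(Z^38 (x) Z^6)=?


rank(M(x)N) = rank(M)*rank(N)
38*6 = 228


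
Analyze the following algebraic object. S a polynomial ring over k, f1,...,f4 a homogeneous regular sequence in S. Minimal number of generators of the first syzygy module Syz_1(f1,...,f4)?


Regular sequence => Koszul complex is the minimal free resolution.
Syz_1 minimally generated by Koszul relations f_i*e_j - f_j*e_i (i<j): mu(Syz_1) = beta_2 = C(m,2) = m(m-1)/2
m=4
4*3/2 = 6


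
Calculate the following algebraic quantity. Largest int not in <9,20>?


gcd(9,20)=1 => F=ab-a-b=9*20-9-20=180-29=151


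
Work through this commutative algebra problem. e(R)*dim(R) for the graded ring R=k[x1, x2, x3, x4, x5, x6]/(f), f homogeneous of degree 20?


e(R)=deg(f)=20, dim(R)=6-1=5
e*dim=20*5=100


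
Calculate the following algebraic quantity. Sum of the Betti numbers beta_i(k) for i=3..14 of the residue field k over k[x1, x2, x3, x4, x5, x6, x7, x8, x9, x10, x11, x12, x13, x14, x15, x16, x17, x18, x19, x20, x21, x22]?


Koszul resolution: beta_i(k)=C(n,i), n=22
C(22,3)=1540, C(22,4)=7315, C(22,5)=26334, C(22,6)=74613, C(22,7)=170544, C(22,8)=319770, C(22,9)=497420, C(22,10)=646646, C(22,11)=705432, C(22,12)=646646, C(22,13)=497420, C(22,14)=319770
Sum=3913450


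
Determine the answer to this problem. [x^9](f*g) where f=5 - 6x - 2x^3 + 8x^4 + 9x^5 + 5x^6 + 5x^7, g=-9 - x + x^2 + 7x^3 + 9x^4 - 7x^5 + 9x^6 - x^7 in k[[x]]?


[x^9] = sum a_i*b_j, i+j=9
  -2*9=-18
  8*-7=-56
  9*9=81
  5*7=35
  5*1=5
Sum=47


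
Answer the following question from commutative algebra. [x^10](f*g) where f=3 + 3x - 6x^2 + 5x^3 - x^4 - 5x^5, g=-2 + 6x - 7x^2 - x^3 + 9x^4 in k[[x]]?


[x^10] = sum a_i*b_j, i+j=10
Sum=0


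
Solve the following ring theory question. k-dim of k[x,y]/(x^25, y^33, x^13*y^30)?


k[x,y]/I, I = (x^25, y^33, x^13*y^30)
Rect: 25x33=825. Corner: (25-13)x(33-30)=36.
dim = 825-36 = 789


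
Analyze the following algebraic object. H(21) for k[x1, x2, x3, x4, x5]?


C(d+n-1,n-1)=C(25,4)=12650


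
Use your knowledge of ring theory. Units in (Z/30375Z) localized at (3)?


Local ring = Z/243Z.
phi(243) = 3^4*(3-1) = 162


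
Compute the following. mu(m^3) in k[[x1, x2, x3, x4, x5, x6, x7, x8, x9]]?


C(n+d-1,d)=C(11,3)=165


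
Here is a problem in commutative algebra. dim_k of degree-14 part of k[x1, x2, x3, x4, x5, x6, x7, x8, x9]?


C(d+n-1,n-1)=C(22,8)=319770


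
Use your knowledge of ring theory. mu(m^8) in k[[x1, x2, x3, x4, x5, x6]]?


C(n+d-1,d)=C(13,8)=1287


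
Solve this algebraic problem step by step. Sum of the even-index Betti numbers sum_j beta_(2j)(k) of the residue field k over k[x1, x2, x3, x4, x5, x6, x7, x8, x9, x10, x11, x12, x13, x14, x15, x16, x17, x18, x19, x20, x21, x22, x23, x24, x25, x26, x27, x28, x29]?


Koszul resolution: beta_i(k)=C(n,i), n=29
sum_even C(29,i) = 2^(n-1) = 2^28 = 268435456


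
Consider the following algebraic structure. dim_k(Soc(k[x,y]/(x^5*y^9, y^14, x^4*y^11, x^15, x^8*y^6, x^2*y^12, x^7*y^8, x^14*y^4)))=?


Socle = ann(m) = span of standard monomials u with x*u, y*u in I (staircase corners).
Minimal generators: x^15, x^14*y^4, x^8*y^6, x^7*y^8, x^5*y^9, x^4*y^11, x^2*y^12, y^14
Corners: xy^13, x^3y^11, x^4y^10, x^6y^8, x^7y^7, x^13y^5, x^14y^3
Socle dim=7


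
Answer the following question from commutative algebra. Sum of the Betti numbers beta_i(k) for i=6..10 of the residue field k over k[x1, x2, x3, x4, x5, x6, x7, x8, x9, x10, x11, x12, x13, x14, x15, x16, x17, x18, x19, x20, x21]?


Koszul resolution: beta_i(k)=C(n,i), n=21
C(21,6)=54264, C(21,7)=116280, C(21,8)=203490, C(21,9)=293930, C(21,10)=352716
Sum=1020680


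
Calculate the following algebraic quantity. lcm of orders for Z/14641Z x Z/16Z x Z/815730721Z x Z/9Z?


Exponent = lcm of the cyclic orders; pairwise coprime => product.
11^4*2^4*13^8*3^2=14641*16*815730721*9=1719808342007184


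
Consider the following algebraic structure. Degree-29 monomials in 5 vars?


C(d+n-1,n-1)=C(33,4)=40920


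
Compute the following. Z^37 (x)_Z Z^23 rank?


rank(M(x)N) = rank(M)*rank(N)
37*23 = 851


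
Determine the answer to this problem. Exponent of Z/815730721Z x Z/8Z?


Exponent = lcm of the cyclic orders; pairwise coprime => product.
13^8*2^3=815730721*8=6525845768


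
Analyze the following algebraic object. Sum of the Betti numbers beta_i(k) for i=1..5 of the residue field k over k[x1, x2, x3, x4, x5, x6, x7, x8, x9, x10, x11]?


Koszul resolution: beta_i(k)=C(n,i), n=11
C(11,1)=11, C(11,2)=55, C(11,3)=165, C(11,4)=330, C(11,5)=462
Sum=1023


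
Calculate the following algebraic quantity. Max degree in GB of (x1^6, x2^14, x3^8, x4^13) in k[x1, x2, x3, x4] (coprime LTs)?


Pure powers, coprime LTs => already GB.
Degrees: 6, 14, 8, 13
Max=14


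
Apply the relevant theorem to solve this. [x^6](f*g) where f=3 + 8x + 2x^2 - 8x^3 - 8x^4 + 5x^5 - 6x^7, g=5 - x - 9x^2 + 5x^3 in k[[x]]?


[x^6] = sum a_i*b_j, i+j=6
  -8*5=-40
  -8*-9=72
  5*-1=-5
Sum=27


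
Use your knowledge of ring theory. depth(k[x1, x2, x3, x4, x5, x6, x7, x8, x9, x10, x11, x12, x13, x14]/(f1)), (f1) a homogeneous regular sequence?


depth(R)=14
depth(R/I)=14-1=13


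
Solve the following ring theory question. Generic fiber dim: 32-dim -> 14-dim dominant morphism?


dim(fiber)=dim(X)-dim(Y)=32-14=18


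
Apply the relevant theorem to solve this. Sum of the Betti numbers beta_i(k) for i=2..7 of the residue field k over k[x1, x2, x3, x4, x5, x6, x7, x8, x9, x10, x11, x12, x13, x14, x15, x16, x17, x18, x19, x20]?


Koszul resolution: beta_i(k)=C(n,i), n=20
C(20,2)=190, C(20,3)=1140, C(20,4)=4845, C(20,5)=15504, C(20,6)=38760, C(20,7)=77520
Sum=137959


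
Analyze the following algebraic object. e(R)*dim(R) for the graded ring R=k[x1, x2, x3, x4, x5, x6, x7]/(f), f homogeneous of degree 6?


e(R)=deg(f)=6, dim(R)=7-1=6
e*dim=6*6=36


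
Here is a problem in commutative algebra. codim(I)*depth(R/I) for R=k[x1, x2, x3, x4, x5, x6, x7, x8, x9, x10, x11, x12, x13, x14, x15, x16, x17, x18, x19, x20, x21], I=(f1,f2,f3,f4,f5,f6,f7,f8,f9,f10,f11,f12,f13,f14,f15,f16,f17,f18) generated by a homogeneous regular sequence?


codim=18, depth=dim(R/I)=21-18=3
Product=18*3=54


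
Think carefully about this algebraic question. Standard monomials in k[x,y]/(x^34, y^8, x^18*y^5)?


k[x,y]/I, I = (x^34, y^8, x^18*y^5)
Rect: 34x8=272. Corner: (34-18)x(8-5)=48.
dim = 272-48 = 224


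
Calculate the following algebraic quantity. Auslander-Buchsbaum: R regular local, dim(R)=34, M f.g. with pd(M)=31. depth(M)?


pd+depth=depth(R)=34
depth=34-31=3


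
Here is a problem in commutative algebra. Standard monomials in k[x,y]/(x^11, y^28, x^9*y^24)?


k[x,y]/I, I = (x^11, y^28, x^9*y^24)
Rect: 11x28=308. Corner: (11-9)x(28-24)=8.
dim = 308-8 = 300


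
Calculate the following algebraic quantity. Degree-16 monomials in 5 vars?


C(d+n-1,n-1)=C(20,4)=4845


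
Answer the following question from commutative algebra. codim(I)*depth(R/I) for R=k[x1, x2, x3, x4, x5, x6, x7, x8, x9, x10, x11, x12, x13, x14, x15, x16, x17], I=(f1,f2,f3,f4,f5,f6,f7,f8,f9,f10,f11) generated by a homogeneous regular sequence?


codim=11, depth=dim(R/I)=17-11=6
Product=11*6=66


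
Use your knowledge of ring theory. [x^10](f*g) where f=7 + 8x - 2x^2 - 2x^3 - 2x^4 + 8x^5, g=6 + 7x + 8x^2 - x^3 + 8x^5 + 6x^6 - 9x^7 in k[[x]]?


[x^10] = sum a_i*b_j, i+j=10
  -2*-9=18
  -2*6=-12
  8*8=64
Sum=70


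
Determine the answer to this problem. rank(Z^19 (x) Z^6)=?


rank(M(x)N) = rank(M)*rank(N)
19*6 = 114


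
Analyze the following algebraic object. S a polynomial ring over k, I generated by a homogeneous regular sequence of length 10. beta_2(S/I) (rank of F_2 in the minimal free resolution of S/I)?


Regular sequence => Koszul complex is the minimal free resolution.
Syz_1 minimally generated by Koszul relations f_i*e_j - f_j*e_i (i<j): mu(Syz_1) = beta_2 = C(m,2) = m(m-1)/2
m=10
10*9/2 = 45


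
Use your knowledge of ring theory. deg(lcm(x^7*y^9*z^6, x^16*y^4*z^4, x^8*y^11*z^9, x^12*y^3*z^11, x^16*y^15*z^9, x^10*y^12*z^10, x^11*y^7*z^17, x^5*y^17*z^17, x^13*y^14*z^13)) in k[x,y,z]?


lcm = componentwise max:
x: max(7,16,8,12,16,10,11,5,13)=16
y: max(9,4,11,3,15,12,7,17,14)=17
z: max(6,4,9,11,9,10,17,17,13)=17
Total=16+17+17=50


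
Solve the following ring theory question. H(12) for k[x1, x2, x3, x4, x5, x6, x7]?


C(d+n-1,n-1)=C(18,6)=18564


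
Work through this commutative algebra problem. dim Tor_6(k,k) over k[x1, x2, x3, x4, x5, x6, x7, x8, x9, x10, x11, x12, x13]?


Koszul: C(n,i)=C(13,6)=1716


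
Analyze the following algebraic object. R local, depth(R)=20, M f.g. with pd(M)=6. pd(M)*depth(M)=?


pd+depth=20
depth=20-6=14
pd*depth=6*14=84


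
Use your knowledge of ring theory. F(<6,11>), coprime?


gcd(6,11)=1 => F=ab-a-b=6*11-6-11=66-17=49


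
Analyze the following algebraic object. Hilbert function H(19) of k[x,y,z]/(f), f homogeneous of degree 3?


C(21,2)-C(18,2)=210-153=57


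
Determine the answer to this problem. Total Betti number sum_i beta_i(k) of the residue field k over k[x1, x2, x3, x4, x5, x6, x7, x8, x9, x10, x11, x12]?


Koszul resolution: beta_i(k)=C(n,i), n=12
sum_i C(12,i) = 2^12 = 4096


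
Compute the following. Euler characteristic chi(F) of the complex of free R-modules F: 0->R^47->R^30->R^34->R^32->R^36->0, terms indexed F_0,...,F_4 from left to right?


chi = sum (-1)^i * rank:
(-1)^0*47=47
(-1)^1*30=-30
(-1)^2*34=34
(-1)^3*32=-32
(-1)^4*36=36
chi=55


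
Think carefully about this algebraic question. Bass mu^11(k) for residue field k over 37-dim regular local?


C(n,i)=C(37,11)=854992152


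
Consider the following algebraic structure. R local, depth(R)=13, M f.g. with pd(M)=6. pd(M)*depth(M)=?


pd+depth=13
depth=13-6=7
pd*depth=6*7=42


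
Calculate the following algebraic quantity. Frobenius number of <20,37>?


gcd(20,37)=1 => F=ab-a-b=20*37-20-37=740-57=683


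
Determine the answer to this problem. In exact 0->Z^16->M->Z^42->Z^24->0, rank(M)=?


Alt sum=0:
(-1)^0*16 + (-1)^1*? + (-1)^2*42 + (-1)^3*24=0
rank(M)=34


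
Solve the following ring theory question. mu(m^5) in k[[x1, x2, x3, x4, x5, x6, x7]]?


C(n+d-1,d)=C(11,5)=462


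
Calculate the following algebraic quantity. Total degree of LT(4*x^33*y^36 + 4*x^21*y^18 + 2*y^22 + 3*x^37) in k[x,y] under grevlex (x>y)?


LT: 4*x^33*y^36
deg_x=33, deg_y=36
Total=33+36=69


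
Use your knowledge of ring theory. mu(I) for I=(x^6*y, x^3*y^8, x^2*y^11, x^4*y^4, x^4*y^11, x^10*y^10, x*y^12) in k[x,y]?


Remove redundant (divisible by others).
x^4*y^11 redundant.
x^10*y^10 redundant.
Min: x^6*y, x^4*y^4, x^3*y^8, x^2*y^11, x*y^12
Count=5


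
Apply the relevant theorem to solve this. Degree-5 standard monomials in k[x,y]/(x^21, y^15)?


k[x,y], I = (x^21, y^15), d = 5
Need i < 21 and d-i < 15.
Range: 0 <= i <= 5.
H(5) = 6


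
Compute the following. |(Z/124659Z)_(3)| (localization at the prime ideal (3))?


3-primary part: 124659=3^8*19
Size=3^8=6561


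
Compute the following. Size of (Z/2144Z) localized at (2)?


2-primary part: 2144=2^5*67
Size=2^5=32


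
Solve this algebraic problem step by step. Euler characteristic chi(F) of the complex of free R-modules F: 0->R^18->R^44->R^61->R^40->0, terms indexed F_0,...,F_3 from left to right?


chi = sum (-1)^i * rank:
(-1)^0*18=18
(-1)^1*44=-44
(-1)^2*61=61
(-1)^3*40=-40
chi=-5


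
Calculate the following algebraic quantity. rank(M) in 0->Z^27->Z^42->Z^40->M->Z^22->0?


Alt sum=0:
(-1)^0*27 + (-1)^1*42 + (-1)^2*40 + (-1)^3*? + (-1)^4*22=0
rank(M)=47


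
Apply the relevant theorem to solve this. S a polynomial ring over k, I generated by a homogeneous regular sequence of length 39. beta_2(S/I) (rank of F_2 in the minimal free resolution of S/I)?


Regular sequence => Koszul complex is the minimal free resolution.
Syz_1 minimally generated by Koszul relations f_i*e_j - f_j*e_i (i<j): mu(Syz_1) = beta_2 = C(m,2) = m(m-1)/2
m=39
39*38/2 = 741


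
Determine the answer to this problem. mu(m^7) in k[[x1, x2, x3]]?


C(n+d-1,d)=C(9,7)=36


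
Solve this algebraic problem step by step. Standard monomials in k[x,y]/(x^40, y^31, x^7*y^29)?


k[x,y]/I, I = (x^40, y^31, x^7*y^29)
Rect: 40x31=1240. Corner: (40-7)x(31-29)=66.
dim = 1240-66 = 1174


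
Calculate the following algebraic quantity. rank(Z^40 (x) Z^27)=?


rank(M(x)N) = rank(M)*rank(N)
40*27 = 1080


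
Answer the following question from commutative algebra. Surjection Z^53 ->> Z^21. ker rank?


rank(ker) = 53-21 = 32


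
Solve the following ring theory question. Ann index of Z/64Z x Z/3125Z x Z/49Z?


Exponent = lcm of the cyclic orders; pairwise coprime => product.
2^6*5^5*7^2=64*3125*49=9800000


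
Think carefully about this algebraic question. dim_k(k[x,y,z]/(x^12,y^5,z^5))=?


Basis: x^iy^jz^k, i<12,j<5,k<5
12*5*5=300


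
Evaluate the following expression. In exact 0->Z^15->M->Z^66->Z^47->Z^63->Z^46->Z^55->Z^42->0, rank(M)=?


Alt sum=0:
(-1)^0*15 + (-1)^1*? + (-1)^2*66 + (-1)^3*47 + (-1)^4*63 + (-1)^5*46 + (-1)^6*55 + (-1)^7*42=0
rank(M)=64


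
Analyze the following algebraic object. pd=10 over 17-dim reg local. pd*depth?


pd+depth=17
depth=17-10=7
pd*depth=10*7=70


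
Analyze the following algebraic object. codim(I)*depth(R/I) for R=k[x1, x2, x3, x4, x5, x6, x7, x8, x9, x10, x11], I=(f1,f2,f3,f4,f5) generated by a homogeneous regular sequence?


codim=5, depth=dim(R/I)=11-5=6
Product=5*6=30


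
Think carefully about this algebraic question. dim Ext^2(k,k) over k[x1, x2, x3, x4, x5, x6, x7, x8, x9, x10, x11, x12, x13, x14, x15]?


C(n,i)=C(15,2)=105


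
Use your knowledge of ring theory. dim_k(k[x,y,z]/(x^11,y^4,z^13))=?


Basis: x^iy^jz^k, i<11,j<4,k<13
11*4*13=572


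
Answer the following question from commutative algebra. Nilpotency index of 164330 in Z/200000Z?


164330^k mod 200000:
k=1: 164330
k=2: 148900
k=3: 137000
k=4: 10000
k=5: 100000
k=6: 0
First zero at k = 6


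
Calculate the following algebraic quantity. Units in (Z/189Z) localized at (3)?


Local ring = Z/27Z.
phi(27) = 3^2*(3-1) = 18


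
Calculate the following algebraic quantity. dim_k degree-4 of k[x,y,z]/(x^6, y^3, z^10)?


Need i<6, j<3, k<10 with i+j+k=4.
For each i, j ranges over max(0,4-i-9)..min(2,4-i):
  i=0: j in [0,2] -> 3
  i=1: j in [0,2] -> 3
  i=2: j in [0,2] -> 3
  i=3: j in [0,1] -> 2
  i=4: j in [0,0] -> 1
H(4) = 3+3+3+2+1 = 12


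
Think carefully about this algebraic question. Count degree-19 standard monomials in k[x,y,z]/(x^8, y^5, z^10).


Need i<8, j<5, k<10 with i+j+k=19.
For each i, j ranges over max(0,19-i-9)..min(4,19-i):
  i=0: j in [10,4] -> 0
  i=1: j in [9,4] -> 0
  i=2: j in [8,4] -> 0
  i=3: j in [7,4] -> 0
  i=4: j in [6,4] -> 0
  i=5: j in [5,4] -> 0
  i=6: j in [4,4] -> 1
  i=7: j in [3,4] -> 2
H(19) = 0+0+0+0+0+0+1+2 = 3


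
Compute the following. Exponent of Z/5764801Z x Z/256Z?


Exponent = lcm of the cyclic orders; pairwise coprime => product.
7^8*2^8=5764801*256=1475789056


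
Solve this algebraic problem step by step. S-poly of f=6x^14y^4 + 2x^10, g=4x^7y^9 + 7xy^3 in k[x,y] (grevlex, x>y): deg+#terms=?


LT(f)=6x^14y^4, LT(g)=4x^7y^9
lcm(LM)=x^14y^9
S(f,g) (scaled by 24 to clear denominators) = 4y^5*f - 6x^7*g = 8x^10y^5 - 42x^8y^3
2 terms, deg 15.
15+2=17


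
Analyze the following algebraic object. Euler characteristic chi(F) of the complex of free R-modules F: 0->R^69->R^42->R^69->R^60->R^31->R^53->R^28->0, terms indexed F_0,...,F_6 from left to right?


chi = sum (-1)^i * rank:
(-1)^0*69=69
(-1)^1*42=-42
(-1)^2*69=69
(-1)^3*60=-60
(-1)^4*31=31
(-1)^5*53=-53
(-1)^6*28=28
chi=42


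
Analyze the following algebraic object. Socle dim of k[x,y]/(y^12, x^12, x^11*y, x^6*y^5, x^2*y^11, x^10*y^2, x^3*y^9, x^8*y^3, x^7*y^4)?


Socle = ann(m) = span of standard monomials u with x*u, y*u in I (staircase corners).
Minimal generators: x^12, x^11*y, x^10*y^2, x^8*y^3, x^7*y^4, x^6*y^5, x^3*y^9, x^2*y^11, y^12
Corners: xy^11, x^2y^10, x^5y^8, x^6y^4, x^7y^3, x^9y^2, x^10y, x^11
Socle dim=8


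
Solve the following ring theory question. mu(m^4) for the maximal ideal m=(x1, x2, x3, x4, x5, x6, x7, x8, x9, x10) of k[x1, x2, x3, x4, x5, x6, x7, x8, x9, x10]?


Graded Nakayama: mu(m^d) = dim_k (m^d/m^(d+1)) = #degree-4 monomials in 10 vars
C(n+d-1,d)=C(13,4)=715


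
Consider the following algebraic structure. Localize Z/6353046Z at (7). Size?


7-primary part: 6353046=7^6*54
Size=7^6=117649


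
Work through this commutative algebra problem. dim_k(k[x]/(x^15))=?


Basis: 1,x,...,x^14
dim=15


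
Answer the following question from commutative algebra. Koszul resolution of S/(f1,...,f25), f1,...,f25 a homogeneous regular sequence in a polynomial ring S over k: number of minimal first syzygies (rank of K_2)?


Regular sequence => Koszul complex is the minimal free resolution.
Syz_1 minimally generated by Koszul relations f_i*e_j - f_j*e_i (i<j): mu(Syz_1) = beta_2 = C(m,2) = m(m-1)/2
m=25
25*24/2 = 300


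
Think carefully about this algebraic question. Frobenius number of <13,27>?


gcd(13,27)=1 => F=ab-a-b=13*27-13-27=351-40=311


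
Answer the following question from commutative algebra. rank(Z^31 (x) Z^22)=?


rank(M(x)N) = rank(M)*rank(N)
31*22 = 682


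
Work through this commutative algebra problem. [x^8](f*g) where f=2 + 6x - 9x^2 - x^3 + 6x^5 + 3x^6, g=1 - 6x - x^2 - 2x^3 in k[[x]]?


[x^8] = sum a_i*b_j, i+j=8
  6*-2=-12
  3*-1=-3
Sum=-15


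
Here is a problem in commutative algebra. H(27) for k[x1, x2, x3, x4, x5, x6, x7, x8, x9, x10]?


C(d+n-1,n-1)=C(36,9)=94143280


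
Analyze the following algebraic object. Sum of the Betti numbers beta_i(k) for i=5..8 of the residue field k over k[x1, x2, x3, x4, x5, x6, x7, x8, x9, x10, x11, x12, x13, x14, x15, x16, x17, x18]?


Koszul resolution: beta_i(k)=C(n,i), n=18
C(18,5)=8568, C(18,6)=18564, C(18,7)=31824, C(18,8)=43758
Sum=102714


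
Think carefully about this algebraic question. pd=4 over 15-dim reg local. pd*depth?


pd+depth=15
depth=15-4=11
pd*depth=4*11=44


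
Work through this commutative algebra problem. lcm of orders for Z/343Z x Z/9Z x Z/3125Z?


Exponent = lcm of the cyclic orders; pairwise coprime => product.
7^3*3^2*5^5=343*9*3125=9646875


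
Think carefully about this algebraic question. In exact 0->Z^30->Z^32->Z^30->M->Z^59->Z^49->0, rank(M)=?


Alt sum=0:
(-1)^0*30 + (-1)^1*32 + (-1)^2*30 + (-1)^3*? + (-1)^4*59 + (-1)^5*49=0
rank(M)=38


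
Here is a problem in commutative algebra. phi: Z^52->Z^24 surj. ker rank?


rank(ker) = 52-24 = 28


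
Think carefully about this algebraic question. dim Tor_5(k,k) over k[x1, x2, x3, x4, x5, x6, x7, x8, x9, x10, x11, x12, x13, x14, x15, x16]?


Koszul: C(n,i)=C(16,5)=4368


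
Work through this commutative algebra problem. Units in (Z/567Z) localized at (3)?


Local ring = Z/81Z.
phi(81) = 3^3*(3-1) = 54


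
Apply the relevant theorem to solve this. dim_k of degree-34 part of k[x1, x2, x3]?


C(d+n-1,n-1)=C(36,2)=630


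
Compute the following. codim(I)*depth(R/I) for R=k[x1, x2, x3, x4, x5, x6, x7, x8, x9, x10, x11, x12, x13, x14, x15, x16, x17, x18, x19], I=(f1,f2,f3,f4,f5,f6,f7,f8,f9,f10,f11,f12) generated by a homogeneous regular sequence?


codim=12, depth=dim(R/I)=19-12=7
Product=12*7=84


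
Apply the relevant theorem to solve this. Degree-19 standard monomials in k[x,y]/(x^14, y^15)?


k[x,y], I = (x^14, y^15), d = 19
Need i < 14 and d-i < 15.
Range: 5 <= i <= 13.
H(19) = 9


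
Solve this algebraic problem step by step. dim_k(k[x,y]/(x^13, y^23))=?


Basis: x^i*y^j, i<13, j<23
13*23=299


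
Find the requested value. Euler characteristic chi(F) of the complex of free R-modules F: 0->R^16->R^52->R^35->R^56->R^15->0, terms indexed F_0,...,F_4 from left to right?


chi = sum (-1)^i * rank:
(-1)^0*16=16
(-1)^1*52=-52
(-1)^2*35=35
(-1)^3*56=-56
(-1)^4*15=15
chi=-42


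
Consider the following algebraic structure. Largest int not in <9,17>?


gcd(9,17)=1 => F=ab-a-b=9*17-9-17=153-26=127


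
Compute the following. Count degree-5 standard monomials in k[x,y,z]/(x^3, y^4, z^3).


Need i<3, j<4, k<3 with i+j+k=5.
For each i, j ranges over max(0,5-i-2)..min(3,5-i):
  i=0: j in [3,3] -> 1
  i=1: j in [2,3] -> 2
  i=2: j in [1,3] -> 3
H(5) = 1+2+3 = 6


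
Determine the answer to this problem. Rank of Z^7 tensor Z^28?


rank(M(x)N) = rank(M)*rank(N)
7*28 = 196


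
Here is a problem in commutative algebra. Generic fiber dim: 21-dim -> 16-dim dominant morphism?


dim(fiber)=dim(X)-dim(Y)=21-16=5


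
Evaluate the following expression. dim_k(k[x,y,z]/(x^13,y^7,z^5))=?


Basis: x^iy^jz^k, i<13,j<7,k<5
13*7*5=455


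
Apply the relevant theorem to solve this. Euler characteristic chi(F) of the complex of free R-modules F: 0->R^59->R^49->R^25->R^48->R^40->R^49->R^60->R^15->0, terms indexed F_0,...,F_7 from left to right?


chi = sum (-1)^i * rank:
(-1)^0*59=59
(-1)^1*49=-49
(-1)^2*25=25
(-1)^3*48=-48
(-1)^4*40=40
(-1)^5*49=-49
(-1)^6*60=60
(-1)^7*15=-15
chi=23


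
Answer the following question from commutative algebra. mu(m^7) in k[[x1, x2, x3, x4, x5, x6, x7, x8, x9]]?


C(n+d-1,d)=C(15,7)=6435


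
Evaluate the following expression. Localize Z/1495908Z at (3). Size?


3-primary part: 1495908=3^9*76
Size=3^9=19683


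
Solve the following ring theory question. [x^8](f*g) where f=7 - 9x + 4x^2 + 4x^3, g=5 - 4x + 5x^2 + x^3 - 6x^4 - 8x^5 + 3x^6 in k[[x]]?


[x^8] = sum a_i*b_j, i+j=8
  4*3=12
  4*-8=-32
Sum=-20


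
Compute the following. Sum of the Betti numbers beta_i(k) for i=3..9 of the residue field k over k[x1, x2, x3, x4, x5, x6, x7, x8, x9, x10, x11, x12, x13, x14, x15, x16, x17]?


Koszul resolution: beta_i(k)=C(n,i), n=17
C(17,3)=680, C(17,4)=2380, C(17,5)=6188, C(17,6)=12376, C(17,7)=19448, C(17,8)=24310, C(17,9)=24310
Sum=89692


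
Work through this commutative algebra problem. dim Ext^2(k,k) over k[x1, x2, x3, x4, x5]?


C(n,i)=C(5,2)=10


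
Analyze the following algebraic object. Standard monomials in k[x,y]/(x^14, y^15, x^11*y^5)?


k[x,y]/I, I = (x^14, y^15, x^11*y^5)
Rect: 14x15=210. Corner: (14-11)x(15-5)=30.
dim = 210-30 = 180


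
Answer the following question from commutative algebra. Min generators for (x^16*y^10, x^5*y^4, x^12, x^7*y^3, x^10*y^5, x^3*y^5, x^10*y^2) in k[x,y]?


Remove redundant (divisible by others).
x^10*y^5 redundant.
x^16*y^10 redundant.
Min: x^12, x^10*y^2, x^7*y^3, x^5*y^4, x^3*y^5
Count=5


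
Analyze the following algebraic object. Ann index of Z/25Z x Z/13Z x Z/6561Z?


Exponent = lcm of the cyclic orders; pairwise coprime => product.
5^2*13^1*3^8=25*13*6561=2132325


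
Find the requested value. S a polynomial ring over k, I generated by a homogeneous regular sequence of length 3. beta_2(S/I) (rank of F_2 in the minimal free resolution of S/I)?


Regular sequence => Koszul complex is the minimal free resolution.
Syz_1 minimally generated by Koszul relations f_i*e_j - f_j*e_i (i<j): mu(Syz_1) = beta_2 = C(m,2) = m(m-1)/2
m=3
3*2/2 = 3


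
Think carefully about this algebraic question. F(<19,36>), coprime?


gcd(19,36)=1 => F=ab-a-b=19*36-19-36=684-55=629


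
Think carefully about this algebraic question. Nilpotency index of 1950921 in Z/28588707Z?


1950921^k mod 28588707:
k=1: 1950921
k=2: 21007917
k=3: 16086357
k=4: 15752961
k=5: 8168202
k=6: 0
First zero at k = 6


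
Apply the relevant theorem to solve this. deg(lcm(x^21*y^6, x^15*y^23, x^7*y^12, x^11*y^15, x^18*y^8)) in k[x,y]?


lcm = componentwise max:
x: max(21,15,7,11,18)=21
y: max(6,23,12,15,8)=23
Total=21+23=44
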